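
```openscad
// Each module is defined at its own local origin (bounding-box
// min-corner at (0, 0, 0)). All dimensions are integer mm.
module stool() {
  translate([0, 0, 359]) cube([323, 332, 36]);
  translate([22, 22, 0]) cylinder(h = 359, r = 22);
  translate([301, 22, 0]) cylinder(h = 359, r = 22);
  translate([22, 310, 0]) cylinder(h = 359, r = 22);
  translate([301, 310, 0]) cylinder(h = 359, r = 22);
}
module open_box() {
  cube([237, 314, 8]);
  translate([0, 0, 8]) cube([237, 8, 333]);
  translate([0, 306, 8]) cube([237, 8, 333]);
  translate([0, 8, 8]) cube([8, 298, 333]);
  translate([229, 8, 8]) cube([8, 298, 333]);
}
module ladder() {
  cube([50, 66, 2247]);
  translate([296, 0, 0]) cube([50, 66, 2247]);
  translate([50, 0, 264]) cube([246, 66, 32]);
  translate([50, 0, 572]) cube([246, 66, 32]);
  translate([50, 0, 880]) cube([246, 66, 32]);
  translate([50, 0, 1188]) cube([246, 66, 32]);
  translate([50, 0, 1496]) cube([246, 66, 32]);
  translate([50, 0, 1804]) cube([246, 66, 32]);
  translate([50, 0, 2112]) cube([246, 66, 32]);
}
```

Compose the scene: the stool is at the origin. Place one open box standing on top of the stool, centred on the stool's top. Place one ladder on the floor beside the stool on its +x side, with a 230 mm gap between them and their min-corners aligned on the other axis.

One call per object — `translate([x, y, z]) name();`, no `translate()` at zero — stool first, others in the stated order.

stool();
translate([43, 9, 395]) open_box();
translate([553, 0, 0]) ladder();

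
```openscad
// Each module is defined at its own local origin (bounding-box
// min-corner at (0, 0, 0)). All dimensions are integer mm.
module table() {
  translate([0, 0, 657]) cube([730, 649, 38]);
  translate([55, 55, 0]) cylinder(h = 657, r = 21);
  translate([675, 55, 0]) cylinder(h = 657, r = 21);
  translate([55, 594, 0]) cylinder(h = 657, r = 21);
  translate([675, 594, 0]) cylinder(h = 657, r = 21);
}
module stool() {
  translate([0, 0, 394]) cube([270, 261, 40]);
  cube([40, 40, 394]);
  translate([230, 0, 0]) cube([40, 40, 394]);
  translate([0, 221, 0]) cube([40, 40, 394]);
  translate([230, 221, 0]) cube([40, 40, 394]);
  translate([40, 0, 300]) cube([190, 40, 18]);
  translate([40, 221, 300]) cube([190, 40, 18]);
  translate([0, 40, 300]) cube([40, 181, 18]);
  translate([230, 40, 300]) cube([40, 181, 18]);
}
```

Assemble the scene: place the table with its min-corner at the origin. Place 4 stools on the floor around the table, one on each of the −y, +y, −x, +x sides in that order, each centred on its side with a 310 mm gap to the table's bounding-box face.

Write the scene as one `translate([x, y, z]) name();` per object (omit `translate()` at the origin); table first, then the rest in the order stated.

table();
translate([230, -571, 0]) stool();
translate([230, 959, 0]) stool();
translate([-580, 194, 0]) stool();
translate([1040, 194, 0]) stool();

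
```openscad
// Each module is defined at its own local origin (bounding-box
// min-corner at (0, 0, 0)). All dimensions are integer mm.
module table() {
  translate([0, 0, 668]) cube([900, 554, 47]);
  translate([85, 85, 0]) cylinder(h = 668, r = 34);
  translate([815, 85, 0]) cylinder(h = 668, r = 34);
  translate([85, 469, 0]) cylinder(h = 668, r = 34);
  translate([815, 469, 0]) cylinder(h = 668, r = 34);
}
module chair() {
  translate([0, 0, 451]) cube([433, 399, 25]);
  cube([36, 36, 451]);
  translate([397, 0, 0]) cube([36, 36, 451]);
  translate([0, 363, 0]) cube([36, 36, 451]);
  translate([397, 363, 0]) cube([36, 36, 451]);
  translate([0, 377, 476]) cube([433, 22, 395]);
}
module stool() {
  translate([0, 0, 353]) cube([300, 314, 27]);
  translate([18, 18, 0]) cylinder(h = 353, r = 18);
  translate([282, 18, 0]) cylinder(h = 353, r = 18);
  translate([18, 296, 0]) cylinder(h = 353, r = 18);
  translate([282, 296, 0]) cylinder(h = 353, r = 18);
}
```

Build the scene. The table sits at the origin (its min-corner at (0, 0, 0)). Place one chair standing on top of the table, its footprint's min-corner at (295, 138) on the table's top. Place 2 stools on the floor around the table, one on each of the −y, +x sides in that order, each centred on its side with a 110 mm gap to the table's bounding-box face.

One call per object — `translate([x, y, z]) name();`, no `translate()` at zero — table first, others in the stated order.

table();
translate([295, 138, 715]) chair();
translate([300, -424, 0]) stool();
translate([1010, 120, 0]) stool();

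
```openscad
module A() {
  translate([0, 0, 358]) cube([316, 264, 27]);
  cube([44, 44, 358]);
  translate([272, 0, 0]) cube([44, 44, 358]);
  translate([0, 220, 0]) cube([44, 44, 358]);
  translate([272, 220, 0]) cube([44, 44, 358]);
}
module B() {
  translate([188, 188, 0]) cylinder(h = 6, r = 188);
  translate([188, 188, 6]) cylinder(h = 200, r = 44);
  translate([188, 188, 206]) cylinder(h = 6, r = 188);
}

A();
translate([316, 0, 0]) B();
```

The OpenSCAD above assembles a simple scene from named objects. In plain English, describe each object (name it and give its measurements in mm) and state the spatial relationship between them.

A is a four-legged stool. The seat is a 316×264×27 mm slab whose top surface is at z = 385 mm; four square legs, each 44×44 mm in cross-section, run from the floor (z = 0) to the underside of the seat, each flush with a corner of the seat.

B is a spool: two coaxial disc flanges of radius 188 mm and thickness 6 mm, joined by a core cylinder of radius 44 mm and height 200 mm. The lower flange rests on z = 0 and the three cylinders share a vertical axis.

The spool is against the stool's +x side, with their −y faces flush.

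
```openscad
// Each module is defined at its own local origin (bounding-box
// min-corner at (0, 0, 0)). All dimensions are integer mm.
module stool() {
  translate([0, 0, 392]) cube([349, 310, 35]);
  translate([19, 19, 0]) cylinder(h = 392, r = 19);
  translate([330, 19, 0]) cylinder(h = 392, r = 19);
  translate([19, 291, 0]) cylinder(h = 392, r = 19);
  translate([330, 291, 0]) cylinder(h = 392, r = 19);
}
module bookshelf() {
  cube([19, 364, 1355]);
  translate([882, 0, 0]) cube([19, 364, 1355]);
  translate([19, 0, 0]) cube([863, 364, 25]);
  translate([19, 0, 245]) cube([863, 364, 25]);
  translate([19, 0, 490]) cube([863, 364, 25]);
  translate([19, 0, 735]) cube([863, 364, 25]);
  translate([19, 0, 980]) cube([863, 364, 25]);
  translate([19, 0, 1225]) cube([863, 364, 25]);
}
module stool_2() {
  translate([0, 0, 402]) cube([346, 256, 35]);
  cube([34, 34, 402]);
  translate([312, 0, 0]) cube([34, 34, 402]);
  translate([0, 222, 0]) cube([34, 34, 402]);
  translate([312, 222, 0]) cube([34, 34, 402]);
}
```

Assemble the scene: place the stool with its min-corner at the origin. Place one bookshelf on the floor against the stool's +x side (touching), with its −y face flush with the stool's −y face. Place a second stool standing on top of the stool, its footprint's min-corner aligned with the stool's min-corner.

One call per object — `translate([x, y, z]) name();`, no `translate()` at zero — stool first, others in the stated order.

stool();
translate([349, 0, 0]) bookshelf();
translate([0, 0, 427]) stool_2();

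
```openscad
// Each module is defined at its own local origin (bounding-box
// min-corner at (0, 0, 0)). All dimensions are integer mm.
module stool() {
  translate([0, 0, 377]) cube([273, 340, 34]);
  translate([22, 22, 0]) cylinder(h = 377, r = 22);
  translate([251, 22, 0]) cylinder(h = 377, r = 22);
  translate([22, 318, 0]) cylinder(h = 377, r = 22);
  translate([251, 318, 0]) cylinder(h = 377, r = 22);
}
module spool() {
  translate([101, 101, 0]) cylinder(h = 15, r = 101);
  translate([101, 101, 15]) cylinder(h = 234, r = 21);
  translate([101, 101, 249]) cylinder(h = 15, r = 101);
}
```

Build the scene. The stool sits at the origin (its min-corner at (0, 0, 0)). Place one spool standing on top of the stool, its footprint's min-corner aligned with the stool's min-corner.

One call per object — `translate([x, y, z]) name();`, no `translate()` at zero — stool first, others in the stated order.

stool();
translate([0, 0, 411]) spool();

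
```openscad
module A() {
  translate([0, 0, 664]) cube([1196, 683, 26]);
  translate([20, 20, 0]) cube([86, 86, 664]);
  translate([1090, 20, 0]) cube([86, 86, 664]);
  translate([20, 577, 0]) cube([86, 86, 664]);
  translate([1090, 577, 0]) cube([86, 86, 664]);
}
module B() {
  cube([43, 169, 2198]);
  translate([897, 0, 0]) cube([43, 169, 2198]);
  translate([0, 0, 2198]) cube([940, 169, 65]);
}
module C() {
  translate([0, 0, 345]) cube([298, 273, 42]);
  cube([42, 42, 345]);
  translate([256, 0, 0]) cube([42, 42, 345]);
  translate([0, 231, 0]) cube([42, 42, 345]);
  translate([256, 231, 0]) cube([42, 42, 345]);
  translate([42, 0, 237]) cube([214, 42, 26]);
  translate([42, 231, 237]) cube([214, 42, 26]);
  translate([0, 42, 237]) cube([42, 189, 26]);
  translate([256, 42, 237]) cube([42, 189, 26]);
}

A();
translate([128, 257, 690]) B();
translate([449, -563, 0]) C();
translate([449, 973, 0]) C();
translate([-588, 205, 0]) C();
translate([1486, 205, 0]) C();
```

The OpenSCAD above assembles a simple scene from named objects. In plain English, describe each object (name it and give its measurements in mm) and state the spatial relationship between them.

A is a table with a 1196×683 mm rectangular top, 26 mm thick, top surface at z = 690 mm, supported by four 86×86 mm square legs, each inset 20 mm from the nearest pair of top edges, running from the floor.

B is a rectangular door frame: two vertical jambs of 43×169 mm section, 2198 mm tall, with a clear opening 854 mm wide between their inner faces. A header 65 mm tall and 169 mm deep lies on top of the jambs and spans the full outside width.

C is a four-legged stool. The seat is 298×273 mm, 42 mm thick, top at z = 387 mm. It stands on four square legs, each 42×42 mm in cross-section, from z = 0 to the seat underside, each flush with a corner of the seat. Four stretchers, 42 mm wide and 26 mm tall, connect adjacent legs with their undersides at z = 237 mm, each running between the inner faces of the legs it joins and aligned with the legs' outer faces on the other axis.

The door frame is on top of the table, centred. Four stools sit around the table at the −y, +y, −x, +x sides.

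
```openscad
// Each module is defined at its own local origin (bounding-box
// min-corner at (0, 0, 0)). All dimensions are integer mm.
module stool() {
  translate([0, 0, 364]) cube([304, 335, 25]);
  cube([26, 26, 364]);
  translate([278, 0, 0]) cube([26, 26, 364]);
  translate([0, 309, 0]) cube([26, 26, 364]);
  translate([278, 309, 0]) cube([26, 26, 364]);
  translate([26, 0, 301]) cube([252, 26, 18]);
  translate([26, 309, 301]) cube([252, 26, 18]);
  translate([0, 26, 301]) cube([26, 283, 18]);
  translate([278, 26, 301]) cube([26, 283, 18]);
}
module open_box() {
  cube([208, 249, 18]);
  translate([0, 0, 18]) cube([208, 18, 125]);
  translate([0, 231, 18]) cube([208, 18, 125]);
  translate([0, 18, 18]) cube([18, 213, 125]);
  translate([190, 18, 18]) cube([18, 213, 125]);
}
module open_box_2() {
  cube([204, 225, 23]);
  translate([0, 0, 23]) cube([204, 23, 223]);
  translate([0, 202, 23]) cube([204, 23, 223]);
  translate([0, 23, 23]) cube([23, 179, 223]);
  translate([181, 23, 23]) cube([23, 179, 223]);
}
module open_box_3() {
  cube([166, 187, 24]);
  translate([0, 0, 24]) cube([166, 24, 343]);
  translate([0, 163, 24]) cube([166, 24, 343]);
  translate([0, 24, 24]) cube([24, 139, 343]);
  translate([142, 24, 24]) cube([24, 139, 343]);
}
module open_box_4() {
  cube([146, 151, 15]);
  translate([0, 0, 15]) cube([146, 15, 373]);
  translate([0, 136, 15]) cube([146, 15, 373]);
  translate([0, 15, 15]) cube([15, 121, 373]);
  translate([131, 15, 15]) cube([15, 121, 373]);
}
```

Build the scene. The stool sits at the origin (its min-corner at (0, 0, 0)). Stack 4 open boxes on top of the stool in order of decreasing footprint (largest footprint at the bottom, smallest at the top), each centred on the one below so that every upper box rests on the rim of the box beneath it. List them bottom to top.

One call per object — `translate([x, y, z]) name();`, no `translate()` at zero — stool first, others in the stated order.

stool();
translate([48, 43, 389]) open_box();
translate([50, 55, 532]) open_box_2();
translate([69, 74, 778]) open_box_3();
translate([79, 92, 1145]) open_box_4();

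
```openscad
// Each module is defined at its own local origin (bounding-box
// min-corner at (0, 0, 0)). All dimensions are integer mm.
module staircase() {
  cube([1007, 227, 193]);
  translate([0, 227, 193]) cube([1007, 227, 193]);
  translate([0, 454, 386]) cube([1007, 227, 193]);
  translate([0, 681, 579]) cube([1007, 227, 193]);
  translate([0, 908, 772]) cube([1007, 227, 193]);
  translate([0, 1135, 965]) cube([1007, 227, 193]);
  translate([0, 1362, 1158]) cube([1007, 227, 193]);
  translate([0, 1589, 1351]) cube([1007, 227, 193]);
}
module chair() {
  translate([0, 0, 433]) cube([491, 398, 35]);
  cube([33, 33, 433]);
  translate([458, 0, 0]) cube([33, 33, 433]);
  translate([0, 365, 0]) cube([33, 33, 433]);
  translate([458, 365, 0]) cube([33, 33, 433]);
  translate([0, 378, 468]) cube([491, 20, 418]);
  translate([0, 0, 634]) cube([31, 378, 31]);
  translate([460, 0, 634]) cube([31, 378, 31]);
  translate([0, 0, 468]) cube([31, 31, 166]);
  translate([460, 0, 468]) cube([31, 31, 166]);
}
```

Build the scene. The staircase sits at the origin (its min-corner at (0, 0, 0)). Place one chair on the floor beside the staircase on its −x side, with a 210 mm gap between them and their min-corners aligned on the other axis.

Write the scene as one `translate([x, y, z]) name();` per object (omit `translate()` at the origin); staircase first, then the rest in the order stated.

staircase();
translate([-701, 0, 0]) chair();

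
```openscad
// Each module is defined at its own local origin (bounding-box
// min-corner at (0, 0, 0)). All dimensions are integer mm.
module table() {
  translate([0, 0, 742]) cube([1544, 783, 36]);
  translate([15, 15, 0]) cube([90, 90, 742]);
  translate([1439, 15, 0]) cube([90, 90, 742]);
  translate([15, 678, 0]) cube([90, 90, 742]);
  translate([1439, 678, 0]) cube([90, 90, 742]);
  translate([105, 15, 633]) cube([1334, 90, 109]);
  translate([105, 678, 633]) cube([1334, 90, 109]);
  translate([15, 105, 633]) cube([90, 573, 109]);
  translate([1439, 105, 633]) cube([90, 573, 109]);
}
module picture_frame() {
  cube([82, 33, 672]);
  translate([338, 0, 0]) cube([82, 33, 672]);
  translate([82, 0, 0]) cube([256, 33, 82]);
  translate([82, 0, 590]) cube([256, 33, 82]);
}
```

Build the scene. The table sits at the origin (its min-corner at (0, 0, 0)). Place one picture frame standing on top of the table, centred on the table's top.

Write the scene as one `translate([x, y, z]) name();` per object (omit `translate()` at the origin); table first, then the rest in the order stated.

table();
translate([562, 375, 778]) picture_frame();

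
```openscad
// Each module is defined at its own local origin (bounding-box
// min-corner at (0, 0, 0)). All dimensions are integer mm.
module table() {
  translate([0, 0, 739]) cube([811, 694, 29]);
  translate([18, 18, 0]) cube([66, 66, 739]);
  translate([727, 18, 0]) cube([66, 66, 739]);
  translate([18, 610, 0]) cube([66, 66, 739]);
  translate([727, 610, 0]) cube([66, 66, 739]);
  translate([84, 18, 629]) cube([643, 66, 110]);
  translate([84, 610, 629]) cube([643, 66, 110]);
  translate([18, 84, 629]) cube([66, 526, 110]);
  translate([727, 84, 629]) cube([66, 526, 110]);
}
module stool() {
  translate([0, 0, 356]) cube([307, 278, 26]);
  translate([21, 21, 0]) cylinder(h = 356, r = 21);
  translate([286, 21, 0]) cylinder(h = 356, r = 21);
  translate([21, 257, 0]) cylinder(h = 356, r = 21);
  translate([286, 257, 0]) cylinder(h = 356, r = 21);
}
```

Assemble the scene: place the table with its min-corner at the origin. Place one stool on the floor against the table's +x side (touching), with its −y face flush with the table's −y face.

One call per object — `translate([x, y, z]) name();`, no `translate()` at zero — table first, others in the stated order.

table();
translate([811, 0, 0]) stool();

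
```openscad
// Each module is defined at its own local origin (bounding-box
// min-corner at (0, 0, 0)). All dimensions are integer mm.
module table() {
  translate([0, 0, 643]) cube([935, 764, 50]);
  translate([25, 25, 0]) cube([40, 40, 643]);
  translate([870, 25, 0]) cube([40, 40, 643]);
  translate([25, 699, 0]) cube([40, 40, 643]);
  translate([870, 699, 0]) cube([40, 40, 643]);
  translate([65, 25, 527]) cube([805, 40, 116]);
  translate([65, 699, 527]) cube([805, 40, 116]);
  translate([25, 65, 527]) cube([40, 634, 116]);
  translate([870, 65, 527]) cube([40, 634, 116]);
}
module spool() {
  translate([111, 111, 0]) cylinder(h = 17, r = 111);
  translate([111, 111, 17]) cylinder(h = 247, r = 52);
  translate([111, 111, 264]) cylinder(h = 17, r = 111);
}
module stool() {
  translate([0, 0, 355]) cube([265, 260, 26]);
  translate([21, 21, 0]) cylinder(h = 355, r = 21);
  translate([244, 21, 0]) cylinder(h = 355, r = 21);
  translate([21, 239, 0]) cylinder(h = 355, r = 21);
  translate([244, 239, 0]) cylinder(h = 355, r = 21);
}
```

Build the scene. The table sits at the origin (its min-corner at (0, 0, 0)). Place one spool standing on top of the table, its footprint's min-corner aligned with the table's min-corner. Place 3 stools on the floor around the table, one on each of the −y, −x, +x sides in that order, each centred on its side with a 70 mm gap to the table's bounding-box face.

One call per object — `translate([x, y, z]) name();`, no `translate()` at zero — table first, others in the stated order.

table();
translate([0, 0, 693]) spool();
translate([335, -330, 0]) stool();
translate([-335, 252, 0]) stool();
translate([1005, 252, 0]) stool();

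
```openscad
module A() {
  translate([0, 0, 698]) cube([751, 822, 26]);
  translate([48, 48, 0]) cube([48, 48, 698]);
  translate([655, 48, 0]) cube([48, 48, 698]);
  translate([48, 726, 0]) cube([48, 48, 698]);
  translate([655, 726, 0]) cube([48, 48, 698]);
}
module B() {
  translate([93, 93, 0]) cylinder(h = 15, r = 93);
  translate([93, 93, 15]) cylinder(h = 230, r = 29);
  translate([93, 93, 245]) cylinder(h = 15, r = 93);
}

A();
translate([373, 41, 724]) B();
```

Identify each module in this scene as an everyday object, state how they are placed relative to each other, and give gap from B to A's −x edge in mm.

The spool's min-x is at 373; the table's min-x is 0; gap = 373 mm.

A is a table. B is a spool. The spool is on top of the table. The gap from the spool to the table's −x edge is 373 mm.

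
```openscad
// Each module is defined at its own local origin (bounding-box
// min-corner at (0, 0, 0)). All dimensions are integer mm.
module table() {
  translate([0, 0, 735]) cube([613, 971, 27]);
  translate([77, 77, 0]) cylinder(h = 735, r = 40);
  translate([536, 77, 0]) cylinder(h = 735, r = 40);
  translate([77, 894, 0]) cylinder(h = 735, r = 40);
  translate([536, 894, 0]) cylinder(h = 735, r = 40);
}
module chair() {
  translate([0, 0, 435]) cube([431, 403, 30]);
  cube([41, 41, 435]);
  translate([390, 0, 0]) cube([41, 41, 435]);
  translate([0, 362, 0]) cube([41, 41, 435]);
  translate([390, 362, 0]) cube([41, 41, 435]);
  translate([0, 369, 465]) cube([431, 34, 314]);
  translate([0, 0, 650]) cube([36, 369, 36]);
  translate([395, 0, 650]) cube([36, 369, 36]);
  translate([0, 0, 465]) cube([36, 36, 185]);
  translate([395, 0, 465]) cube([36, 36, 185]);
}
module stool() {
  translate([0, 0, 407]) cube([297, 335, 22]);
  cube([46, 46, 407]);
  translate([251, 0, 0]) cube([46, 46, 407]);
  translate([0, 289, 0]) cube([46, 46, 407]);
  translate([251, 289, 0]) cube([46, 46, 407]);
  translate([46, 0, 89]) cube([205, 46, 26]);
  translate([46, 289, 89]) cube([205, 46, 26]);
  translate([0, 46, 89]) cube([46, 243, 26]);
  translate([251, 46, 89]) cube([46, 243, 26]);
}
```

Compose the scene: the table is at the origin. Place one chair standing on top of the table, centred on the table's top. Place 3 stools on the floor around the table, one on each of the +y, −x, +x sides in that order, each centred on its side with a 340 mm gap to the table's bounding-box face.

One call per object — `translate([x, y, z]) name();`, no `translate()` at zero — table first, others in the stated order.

table();
translate([91, 284, 762]) chair();
translate([158, 1311, 0]) stool();
translate([-637, 318, 0]) stool();
translate([953, 318, 0]) stool();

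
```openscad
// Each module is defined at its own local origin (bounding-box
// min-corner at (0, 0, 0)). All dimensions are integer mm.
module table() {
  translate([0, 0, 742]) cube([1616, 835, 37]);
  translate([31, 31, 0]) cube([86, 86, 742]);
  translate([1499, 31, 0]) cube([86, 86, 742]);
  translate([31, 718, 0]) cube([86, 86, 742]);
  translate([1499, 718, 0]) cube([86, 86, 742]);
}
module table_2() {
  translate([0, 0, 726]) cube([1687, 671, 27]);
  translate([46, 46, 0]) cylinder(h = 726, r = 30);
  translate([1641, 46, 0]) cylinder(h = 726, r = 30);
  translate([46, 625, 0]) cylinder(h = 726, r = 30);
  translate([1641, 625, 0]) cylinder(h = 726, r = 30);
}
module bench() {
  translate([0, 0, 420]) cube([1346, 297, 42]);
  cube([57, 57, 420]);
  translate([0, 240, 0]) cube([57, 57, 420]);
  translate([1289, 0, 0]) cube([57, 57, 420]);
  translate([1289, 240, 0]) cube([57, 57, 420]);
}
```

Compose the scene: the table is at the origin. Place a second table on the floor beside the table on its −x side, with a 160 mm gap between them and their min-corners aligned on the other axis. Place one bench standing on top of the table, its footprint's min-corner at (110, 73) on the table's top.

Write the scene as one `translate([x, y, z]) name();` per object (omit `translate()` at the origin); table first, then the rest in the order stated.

table();
translate([-1847, 0, 0]) table_2();
translate([110, 73, 779]) bench();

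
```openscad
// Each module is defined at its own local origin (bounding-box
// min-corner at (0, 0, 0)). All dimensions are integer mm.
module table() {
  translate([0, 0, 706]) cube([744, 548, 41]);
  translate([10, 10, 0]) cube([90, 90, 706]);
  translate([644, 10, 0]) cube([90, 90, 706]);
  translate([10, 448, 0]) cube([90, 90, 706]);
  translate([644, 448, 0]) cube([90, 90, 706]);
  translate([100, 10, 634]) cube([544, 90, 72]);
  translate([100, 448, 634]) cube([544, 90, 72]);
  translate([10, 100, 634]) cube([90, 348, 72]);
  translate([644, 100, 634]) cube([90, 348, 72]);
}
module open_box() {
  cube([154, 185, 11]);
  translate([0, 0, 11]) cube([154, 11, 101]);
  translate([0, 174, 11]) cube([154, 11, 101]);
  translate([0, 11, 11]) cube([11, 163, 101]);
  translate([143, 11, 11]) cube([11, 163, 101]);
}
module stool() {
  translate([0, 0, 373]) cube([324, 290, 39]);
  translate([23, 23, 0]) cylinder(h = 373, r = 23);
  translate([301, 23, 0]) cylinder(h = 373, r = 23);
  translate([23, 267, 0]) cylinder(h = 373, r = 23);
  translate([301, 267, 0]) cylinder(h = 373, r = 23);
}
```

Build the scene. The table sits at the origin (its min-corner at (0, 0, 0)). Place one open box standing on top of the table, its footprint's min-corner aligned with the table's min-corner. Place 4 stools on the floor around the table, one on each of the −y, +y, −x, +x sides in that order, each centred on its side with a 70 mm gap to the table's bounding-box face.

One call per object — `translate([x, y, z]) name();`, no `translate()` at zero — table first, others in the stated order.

table();
translate([0, 0, 747]) open_box();
translate([210, -360, 0]) stool();
translate([210, 618, 0]) stool();
translate([-394, 129, 0]) stool();
translate([814, 129, 0]) stool();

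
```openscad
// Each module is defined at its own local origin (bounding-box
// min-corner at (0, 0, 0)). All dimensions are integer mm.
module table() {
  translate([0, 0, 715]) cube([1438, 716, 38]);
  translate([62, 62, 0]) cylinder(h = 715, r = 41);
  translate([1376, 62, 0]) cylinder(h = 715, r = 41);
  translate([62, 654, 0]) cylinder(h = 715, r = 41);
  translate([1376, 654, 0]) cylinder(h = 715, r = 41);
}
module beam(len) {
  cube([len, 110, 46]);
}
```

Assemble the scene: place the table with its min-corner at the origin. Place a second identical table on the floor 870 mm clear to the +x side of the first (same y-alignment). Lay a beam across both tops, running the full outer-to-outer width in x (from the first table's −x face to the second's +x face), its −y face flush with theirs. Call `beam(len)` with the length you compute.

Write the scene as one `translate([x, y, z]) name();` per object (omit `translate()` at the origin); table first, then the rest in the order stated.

table();
translate([2308, 0, 0]) table();
translate([0, 0, 753]) beam(3746);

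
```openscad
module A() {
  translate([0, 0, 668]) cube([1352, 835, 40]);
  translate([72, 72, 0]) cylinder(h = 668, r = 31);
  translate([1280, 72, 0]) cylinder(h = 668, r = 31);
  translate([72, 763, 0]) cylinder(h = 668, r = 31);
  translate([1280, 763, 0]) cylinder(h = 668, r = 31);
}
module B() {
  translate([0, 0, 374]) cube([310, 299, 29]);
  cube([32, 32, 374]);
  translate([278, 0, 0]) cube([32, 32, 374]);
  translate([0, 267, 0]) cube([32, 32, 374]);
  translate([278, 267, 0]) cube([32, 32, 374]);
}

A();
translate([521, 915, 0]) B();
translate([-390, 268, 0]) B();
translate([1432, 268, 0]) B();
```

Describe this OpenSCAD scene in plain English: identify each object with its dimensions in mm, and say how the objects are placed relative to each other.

A is a table with a 1352×835 mm rectangular top, 40 mm thick, top surface at z = 708 mm, supported by four round legs of 62 mm diameter, each leg's bounding box inset 41 mm from the nearest pair of top edges, running from the floor.

B is a four-legged stool. The seat is a 310×299×29 mm slab whose top surface is at z = 403 mm; four square legs, each 32×32 mm in cross-section, run from the floor (z = 0) to the underside of the seat, each flush with a corner of the seat.

Three stools sit around the table at the +y, −x, +x sides.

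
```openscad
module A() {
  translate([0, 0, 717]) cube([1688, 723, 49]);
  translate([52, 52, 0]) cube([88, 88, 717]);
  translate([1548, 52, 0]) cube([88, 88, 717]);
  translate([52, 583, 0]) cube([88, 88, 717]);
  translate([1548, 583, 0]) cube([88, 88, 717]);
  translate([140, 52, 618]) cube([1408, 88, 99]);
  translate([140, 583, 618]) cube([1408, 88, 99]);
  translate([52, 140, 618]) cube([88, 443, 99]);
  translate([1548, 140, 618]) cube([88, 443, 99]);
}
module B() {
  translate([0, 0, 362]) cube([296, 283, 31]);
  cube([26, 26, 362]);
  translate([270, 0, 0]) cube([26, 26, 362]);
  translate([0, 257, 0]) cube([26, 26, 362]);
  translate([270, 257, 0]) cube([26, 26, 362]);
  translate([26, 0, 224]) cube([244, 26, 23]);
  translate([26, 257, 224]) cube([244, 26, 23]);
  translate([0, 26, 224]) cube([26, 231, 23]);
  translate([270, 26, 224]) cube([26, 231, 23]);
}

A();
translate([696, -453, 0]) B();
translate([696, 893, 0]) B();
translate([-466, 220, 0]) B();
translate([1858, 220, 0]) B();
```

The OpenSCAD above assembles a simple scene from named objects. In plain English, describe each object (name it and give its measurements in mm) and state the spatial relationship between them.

A is a table: top 1688 mm (x) × 723 mm (y), 49 mm thick, upper face at z = 766 mm, on four 88×88 mm square legs, each inset 52 mm from the nearest pair of top edges, running from z = 0 to the bottom of the top. Four apron rails, 88 mm thick and 99 mm tall, run between adjacent legs with their top edges flush with the underside of the top and their outer faces flush with the legs' outer faces.

B is a four-legged stool. The seat is 296×283 mm, 31 mm thick, top at z = 393 mm. It stands on four square legs, each 26×26 mm in cross-section, from z = 0 to the seat underside, each flush with a corner of the seat. Four stretchers, 26 mm wide and 23 mm tall, connect adjacent legs with their undersides at z = 224 mm, each running between the inner faces of the legs it joins and aligned with the legs' outer faces on the other axis.

Four stools sit around the table at the −y, +y, −x, +x sides.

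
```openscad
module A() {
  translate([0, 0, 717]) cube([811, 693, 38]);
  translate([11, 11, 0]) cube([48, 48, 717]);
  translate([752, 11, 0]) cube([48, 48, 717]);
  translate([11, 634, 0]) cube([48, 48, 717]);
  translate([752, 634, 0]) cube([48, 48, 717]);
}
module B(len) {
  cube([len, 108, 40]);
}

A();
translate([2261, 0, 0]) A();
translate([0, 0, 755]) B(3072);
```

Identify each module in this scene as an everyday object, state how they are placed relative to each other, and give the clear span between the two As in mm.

Second table starts at x = 2261; first ends at x = 811; clear span = 2261 − 811 = 1450 mm.

A is a table. B is a beam. A beam spans the tops of two tables. The clear span between the two tables is 1450 mm.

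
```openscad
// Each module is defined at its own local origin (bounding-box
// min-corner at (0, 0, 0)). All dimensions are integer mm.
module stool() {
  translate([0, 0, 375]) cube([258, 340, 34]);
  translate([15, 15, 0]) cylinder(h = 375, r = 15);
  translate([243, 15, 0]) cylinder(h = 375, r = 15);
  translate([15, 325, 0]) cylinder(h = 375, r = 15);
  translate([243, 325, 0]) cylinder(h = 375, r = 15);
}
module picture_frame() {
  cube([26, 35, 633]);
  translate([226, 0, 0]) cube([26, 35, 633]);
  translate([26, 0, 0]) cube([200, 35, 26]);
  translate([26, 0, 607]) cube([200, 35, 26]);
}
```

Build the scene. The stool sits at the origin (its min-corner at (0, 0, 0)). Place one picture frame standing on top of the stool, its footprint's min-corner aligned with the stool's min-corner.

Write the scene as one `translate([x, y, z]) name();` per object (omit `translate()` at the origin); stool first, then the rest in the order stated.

stool();
translate([0, 0, 409]) picture_frame();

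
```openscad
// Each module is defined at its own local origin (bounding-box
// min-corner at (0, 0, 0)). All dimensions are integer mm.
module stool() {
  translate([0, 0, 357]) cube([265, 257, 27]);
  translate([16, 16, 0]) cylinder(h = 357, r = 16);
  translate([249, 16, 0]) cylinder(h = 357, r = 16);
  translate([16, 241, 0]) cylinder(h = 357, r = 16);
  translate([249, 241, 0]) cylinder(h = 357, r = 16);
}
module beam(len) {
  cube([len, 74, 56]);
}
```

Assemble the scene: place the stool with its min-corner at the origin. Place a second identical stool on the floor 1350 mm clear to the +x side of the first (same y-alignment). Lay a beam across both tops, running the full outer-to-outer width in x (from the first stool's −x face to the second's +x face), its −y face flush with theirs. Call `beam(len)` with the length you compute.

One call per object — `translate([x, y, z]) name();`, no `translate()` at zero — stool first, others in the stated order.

stool();
translate([1615, 0, 0]) stool();
translate([0, 0, 384]) beam(1880);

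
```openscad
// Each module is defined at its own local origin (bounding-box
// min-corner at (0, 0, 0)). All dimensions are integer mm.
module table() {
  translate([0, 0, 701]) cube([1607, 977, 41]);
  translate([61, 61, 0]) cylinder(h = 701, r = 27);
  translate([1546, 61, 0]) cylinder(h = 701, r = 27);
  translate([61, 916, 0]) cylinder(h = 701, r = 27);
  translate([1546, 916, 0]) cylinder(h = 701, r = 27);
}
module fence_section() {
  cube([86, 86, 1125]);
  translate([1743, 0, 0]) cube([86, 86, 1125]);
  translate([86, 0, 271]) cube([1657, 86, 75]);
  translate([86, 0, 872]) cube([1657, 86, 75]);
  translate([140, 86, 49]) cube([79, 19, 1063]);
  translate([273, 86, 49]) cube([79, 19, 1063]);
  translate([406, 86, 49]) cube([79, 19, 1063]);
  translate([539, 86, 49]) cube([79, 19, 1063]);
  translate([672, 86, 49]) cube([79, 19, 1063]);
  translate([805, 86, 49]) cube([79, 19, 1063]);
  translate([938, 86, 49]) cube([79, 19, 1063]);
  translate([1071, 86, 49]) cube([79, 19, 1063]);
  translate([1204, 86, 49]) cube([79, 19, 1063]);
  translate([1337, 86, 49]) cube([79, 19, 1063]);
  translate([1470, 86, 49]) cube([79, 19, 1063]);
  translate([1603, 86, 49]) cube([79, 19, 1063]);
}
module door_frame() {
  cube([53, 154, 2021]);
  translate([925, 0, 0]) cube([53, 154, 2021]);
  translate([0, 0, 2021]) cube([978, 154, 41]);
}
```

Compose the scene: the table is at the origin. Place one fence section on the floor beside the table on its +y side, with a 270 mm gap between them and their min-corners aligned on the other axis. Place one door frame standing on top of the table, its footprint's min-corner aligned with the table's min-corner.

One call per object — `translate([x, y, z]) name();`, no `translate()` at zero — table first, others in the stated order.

table();
translate([0, 1247, 0]) fence_section();
translate([0, 0, 742]) door_frame();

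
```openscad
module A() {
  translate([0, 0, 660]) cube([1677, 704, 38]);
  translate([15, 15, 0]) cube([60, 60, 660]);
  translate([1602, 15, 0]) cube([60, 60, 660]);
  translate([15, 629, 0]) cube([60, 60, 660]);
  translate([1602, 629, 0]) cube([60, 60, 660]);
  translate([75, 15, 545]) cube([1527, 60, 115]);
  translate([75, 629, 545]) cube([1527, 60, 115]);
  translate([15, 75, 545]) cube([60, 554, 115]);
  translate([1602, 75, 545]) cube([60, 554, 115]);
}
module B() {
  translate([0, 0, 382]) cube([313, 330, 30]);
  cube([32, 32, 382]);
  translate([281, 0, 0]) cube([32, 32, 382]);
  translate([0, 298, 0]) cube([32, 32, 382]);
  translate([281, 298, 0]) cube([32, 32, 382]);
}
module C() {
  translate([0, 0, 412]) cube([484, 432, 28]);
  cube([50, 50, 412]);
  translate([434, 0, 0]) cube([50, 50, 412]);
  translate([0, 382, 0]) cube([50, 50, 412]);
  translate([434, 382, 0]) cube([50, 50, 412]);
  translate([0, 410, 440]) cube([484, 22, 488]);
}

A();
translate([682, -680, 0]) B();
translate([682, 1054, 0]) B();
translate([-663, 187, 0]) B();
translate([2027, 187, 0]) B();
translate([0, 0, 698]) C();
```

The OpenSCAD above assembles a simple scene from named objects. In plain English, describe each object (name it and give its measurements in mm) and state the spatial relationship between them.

A is a table: top 1677 mm (x) × 704 mm (y), 38 mm thick, upper face at z = 698 mm, on four 60×60 mm square legs, each inset 15 mm from the nearest pair of top edges, running from z = 0 to the bottom of the top. Four apron rails, 60 mm thick and 115 mm tall, run between adjacent legs with their top edges flush with the underside of the top and their outer faces flush with the legs' outer faces.

B is a four-legged stool. The seat is a 313×330×30 mm slab whose top surface is at z = 412 mm; four square legs, each 32×32 mm in cross-section, run from the floor (z = 0) to the underside of the seat, each flush with a corner of the seat.

C is a chair: 484×432 mm seat, 28 mm thick, top at z = 440 mm, on four 50 mm square corner legs flush with the seat edges. A 22 mm thick backrest slab spans the full seat width, extending 488 mm above the seat top, its back face flush with the seat's +y edge.

Four stools sit around the table at the −y, +y, −x, +x sides. The chair is on top of the table.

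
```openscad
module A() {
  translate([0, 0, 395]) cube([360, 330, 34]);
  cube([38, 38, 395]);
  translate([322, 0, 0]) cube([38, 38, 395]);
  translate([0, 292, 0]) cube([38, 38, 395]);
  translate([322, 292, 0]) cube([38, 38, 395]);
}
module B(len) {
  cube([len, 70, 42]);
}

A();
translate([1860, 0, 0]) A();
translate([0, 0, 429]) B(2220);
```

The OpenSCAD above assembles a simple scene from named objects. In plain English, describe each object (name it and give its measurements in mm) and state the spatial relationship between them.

A is a four-legged stool. The seat is 360×330 mm, 34 mm thick, top at z = 429 mm. It stands on four square legs, each 38×38 mm in cross-section, from z = 0 to the seat underside, each flush with a corner of the seat.

B is a rectangular beam 2220 mm long (x), 70 mm deep (y), 42 mm thick (z).

The beam spans the tops of two stools placed 1500 mm apart, resting at z = 429 mm.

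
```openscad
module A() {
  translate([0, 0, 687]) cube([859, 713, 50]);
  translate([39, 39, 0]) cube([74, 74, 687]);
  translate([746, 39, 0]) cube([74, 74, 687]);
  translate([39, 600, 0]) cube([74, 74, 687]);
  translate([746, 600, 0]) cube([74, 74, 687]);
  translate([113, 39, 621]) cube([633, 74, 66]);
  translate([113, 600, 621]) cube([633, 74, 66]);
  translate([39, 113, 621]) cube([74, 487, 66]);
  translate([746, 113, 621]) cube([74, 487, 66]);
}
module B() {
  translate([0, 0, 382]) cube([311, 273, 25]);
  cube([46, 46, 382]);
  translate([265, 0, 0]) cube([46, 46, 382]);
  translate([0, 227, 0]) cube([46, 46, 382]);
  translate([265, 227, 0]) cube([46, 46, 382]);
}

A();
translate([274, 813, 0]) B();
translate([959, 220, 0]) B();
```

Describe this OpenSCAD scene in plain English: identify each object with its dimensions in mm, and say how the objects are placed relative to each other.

A is a rectangular dining table. The top is 859×713×50 mm with its upper surface at z = 737 mm. It stands on four 74×74 mm square legs, each inset 39 mm from the nearest pair of top edges, running from the floor to the underside of the top. Four apron rails, 74 mm thick and 66 mm tall, run between adjacent legs with their top edges flush with the underside of the top and their outer faces flush with the legs' outer faces.

B is a simple wooden stool: a rectangular seat 311 mm (x) by 273 mm (y), 25 mm thick, top face at z = 407 mm, on four square legs, each 46×46 mm in cross-section. The legs rest on z = 0, each flush with a corner of the seat.

Two stools sit around the table at the +y, +x sides.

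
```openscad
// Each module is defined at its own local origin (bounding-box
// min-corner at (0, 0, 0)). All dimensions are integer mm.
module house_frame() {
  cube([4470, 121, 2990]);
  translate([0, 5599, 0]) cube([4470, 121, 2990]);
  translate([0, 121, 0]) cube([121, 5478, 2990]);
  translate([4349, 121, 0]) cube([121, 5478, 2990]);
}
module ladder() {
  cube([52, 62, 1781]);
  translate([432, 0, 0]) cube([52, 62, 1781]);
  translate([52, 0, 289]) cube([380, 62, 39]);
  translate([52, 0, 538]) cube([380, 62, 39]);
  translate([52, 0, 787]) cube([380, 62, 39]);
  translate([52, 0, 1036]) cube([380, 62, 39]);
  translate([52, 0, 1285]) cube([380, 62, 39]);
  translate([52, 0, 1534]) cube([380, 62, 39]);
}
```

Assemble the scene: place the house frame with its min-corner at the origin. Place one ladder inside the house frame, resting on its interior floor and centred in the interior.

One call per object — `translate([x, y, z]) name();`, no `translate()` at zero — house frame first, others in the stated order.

house_frame();
translate([1993, 2829, 0]) ladder();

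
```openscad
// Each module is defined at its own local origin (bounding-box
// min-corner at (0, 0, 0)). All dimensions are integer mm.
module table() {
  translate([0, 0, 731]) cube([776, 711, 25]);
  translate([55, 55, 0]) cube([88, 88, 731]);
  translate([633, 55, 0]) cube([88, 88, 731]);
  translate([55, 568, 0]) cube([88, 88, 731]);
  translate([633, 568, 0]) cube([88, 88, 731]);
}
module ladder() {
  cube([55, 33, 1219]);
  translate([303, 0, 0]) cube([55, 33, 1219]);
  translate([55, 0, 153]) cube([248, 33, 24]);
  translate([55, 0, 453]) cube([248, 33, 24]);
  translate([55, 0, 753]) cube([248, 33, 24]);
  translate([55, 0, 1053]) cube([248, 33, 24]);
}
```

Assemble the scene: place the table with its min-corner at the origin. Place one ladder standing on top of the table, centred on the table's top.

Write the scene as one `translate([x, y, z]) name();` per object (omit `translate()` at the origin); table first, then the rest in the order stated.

table();
translate([209, 339, 756]) ladder();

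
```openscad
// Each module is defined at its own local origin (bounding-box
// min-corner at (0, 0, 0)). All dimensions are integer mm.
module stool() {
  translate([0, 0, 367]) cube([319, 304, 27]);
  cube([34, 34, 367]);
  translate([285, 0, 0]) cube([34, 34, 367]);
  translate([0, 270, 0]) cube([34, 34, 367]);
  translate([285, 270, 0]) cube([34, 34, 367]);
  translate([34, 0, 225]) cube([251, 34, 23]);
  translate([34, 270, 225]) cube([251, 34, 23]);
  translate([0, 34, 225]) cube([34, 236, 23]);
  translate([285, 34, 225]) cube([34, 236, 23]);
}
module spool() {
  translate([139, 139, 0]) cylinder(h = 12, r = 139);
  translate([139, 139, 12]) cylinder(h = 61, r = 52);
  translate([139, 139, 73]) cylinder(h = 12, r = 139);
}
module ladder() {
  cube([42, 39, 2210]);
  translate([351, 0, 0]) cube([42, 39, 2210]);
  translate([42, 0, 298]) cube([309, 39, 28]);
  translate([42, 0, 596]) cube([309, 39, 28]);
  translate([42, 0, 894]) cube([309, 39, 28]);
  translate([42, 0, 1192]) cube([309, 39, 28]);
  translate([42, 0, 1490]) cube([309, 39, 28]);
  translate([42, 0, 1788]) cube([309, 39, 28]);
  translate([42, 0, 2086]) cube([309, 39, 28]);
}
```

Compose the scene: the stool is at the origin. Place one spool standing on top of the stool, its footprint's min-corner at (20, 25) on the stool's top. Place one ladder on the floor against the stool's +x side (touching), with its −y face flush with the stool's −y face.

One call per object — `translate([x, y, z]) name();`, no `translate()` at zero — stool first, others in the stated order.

stool();
translate([20, 25, 394]) spool();
translate([319, 0, 0]) ladder();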